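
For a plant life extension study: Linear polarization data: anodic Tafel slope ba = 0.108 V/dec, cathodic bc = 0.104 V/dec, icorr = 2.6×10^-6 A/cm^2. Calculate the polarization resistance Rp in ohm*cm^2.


Apply the Stern-Geary equation: Rp = ba*bc / (2.303*icorr*(ba+bc))
ba*bc = 0.108*0.104 = 0.011232
ba+bc = 0.212; 2.303*icorr*(ba+bc) = 2.303*2.6×10^-6*0.212 = 1.2694136×10^-6
Rp = 0.011232 / 1.2694136×10^-6 = 8848.18 ohm*cm^2

8848.18 ohm*cm^2


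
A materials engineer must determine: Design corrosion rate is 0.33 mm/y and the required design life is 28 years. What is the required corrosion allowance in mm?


Corrosion allowance = CR × design life
CA = 0.33 * 28 = 9.24 mm

9.24 mm


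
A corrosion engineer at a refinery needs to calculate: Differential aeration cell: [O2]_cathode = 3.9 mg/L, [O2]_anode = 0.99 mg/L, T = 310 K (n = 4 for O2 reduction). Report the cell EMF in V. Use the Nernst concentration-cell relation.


Apply the Nernst concentration-cell relation: E = (RT/nF)*ln(C_cathode/C_anode)
RT/nF = 8.314*310/(4*96485) = 0.00667808 V
ln(3.9/0.99) = 1.37103
E = 0.00667808 * 1.37103 = 0.00916 V

0.00916 V


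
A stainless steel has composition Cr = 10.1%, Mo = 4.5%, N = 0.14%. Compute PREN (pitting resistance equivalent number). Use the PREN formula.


Apply the PREN formula: PREN = Cr + 3.3*Mo + 16*N
PREN = 10.1 + 3.3*4.5 + 16*0.14
PREN = 10.1 + 14.85 + 2.24 = 27.19

27.19


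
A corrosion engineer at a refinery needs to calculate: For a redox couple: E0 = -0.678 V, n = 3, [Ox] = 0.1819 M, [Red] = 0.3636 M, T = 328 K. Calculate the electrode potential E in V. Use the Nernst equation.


Apply the Nernst equation: E = E0 + (RT/nF)*ln([Ox]/[Red])
Step 1: RT/nF = 8.314*328/(3*96485) = 0.00942113 V
Step 2: [Ox]/[Red] = 0.1819/0.3636 = 0.500275
Step 3: ln(0.500275) = -0.692597
Step 4: correction = 0.00942113 * -0.692597 = -0.0065 V
E = -0.678 + -0.0065 = -0.6845 V

-0.6845 V


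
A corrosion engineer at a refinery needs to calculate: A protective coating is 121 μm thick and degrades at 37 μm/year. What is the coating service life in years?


Service life = thickness / degradation rate
Life = 121 / 37 = 3.3 years

3.3 years


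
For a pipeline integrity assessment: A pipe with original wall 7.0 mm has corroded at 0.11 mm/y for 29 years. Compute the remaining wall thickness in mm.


Remaining wall = original − CR × time
t = 7.0 − 0.11*29 = 7.0 − 3.19 = 3.81 mm

3.81 mm


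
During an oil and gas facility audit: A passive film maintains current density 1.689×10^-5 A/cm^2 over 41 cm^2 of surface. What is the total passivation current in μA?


I = i_pass * A, then convert A → μA (×10^6)
I = 1.689×10^-5 * 41 * 10^6 = 692.49 μA

692.49 μA


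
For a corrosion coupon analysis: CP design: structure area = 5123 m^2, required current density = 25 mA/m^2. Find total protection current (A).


I = area * current density, then convert mA → A (÷1000)
I = 5123 * 25 / 1000 = 128.08 A

128.08 A


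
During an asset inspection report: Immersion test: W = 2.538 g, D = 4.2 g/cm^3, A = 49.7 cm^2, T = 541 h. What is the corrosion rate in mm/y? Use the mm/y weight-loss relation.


Apply the mm/y weight-loss relation: CR = 87600 * W / (D * A * T)
Numerator: 87600 * 2.538 = 222328.8
Denominator: 4.2 * 49.7 * 541 = 112928.34
CR = 222328.8 / 112928.34 = 1.9688 mm/y

1.9688 mm/y


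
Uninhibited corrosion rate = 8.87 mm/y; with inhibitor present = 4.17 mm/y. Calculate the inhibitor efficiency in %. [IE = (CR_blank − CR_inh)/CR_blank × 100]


Apply the inhibitor-efficiency definition: IE = (CR_blank − CR_inh)/CR_blank × 100
IE = (8.87 − 4.17) / 8.87 × 100
IE = 4.7 / 8.87 × 100 = 53.0 %

53.0 %


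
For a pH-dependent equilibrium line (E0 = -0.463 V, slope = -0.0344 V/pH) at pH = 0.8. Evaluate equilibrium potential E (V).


Apply the Pourbaix line equation: E = E0 + slope*pH
E = -0.463 + (-0.0344)*0.8 = -0.463 + (-0.02752) = -0.49052 V
Rounded to 4 decimal places: E = -0.4905 V

-0.4905 V


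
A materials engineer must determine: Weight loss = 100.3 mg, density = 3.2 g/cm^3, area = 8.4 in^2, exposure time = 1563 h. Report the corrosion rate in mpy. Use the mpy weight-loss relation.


Apply the mpy weight-loss relation: CR = 534 * W / (D * A * T)
Numerator: 534 * 100.3 = 53560.2
Denominator: 3.2 * 8.4 * 1563 = 42013.44
CR = 53560.2 / 42013.44 = 1.2748 mpy

1.2748 mpy


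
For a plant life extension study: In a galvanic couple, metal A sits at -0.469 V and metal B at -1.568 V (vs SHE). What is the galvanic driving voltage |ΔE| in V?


Driving voltage is the absolute potential difference.
|ΔE| = |-0.469 − (-1.568)| = 1.099 V

1.099 V


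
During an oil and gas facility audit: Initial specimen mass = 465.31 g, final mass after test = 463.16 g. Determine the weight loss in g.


Weight loss = initial − final
WL = 465.31 − 463.16 = 2.15 g

2.15 g


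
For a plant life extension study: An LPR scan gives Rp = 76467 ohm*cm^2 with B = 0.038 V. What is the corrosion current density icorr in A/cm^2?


Apply the Stern-Geary relation: icorr = B / Rp
icorr = 0.038 / 76467 = 4.969×10^-7 A/cm^2

4.969×10^-7 A/cm^2


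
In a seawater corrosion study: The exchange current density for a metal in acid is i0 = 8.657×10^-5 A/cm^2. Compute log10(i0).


i0 = 8.657×10^-5 A/cm^2
log10(i0) = -4.063

-4.063


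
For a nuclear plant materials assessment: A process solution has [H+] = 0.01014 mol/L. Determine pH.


pH = −log10[H+]
pH = −log10(0.01014) = 1.99

1.99


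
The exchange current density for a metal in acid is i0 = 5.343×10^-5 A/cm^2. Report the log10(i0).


i0 = 5.343×10^-5 A/cm^2
log10(i0) = -4.272

-4.272


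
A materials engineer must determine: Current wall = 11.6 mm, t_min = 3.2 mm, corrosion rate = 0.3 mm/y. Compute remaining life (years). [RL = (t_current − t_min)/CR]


Apply the remaining-life relation: RL = (t_current − t_min) / CR
RL = (11.6 − 3.2) / 0.3 = 8.4 / 0.3 = 28.0 years

28.0 years


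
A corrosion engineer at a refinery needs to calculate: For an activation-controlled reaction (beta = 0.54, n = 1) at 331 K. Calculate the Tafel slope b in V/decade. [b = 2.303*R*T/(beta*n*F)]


Apply the Tafel slope relation: b = 2.303*R*T/(beta*n*F)
Numerator: 2.303 * 8.314 * 331 = 6337.7
Denominator: 0.54 * 1 * 96485 = 52101.9
b = 6337.7 / 52101.9 = 0.122 V/decade

0.122 V/decade


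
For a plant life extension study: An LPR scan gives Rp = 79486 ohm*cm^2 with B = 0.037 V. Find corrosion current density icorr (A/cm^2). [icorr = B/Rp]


Apply the Stern-Geary relation: icorr = B / Rp
icorr = 0.037 / 79486 = 4.655×10^-7 A/cm^2

4.655×10^-7 A/cm^2


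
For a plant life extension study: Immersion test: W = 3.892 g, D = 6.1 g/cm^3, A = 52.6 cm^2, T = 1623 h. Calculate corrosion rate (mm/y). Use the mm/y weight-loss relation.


Apply the mm/y weight-loss relation: CR = 87600 * W / (D * A * T)
Numerator: 87600 * 3.892 = 340939.2
Denominator: 6.1 * 52.6 * 1623 = 520755.78
CR = 340939.2 / 520755.78 = 0.6547 mm/y

0.6547 mm/y


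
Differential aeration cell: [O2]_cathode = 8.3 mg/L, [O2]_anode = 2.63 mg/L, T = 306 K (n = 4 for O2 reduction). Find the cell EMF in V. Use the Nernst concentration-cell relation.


Apply the Nernst concentration-cell relation: E = (RT/nF)*ln(C_cathode/C_anode)
RT/nF = 8.314*306/(4*96485) = 0.00659192 V
ln(8.3/2.63) = 1.14927
E = 0.00659192 * 1.14927 = 0.00758 V

0.00758 V


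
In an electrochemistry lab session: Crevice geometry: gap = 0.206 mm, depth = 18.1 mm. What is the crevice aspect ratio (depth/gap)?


Aspect ratio = depth / gap
Ratio = 18.1 / 0.206 = 87.9

87.9


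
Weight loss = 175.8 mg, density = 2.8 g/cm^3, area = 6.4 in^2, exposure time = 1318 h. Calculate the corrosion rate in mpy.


Apply the mpy weight-loss relation: CR = 534 * W / (D * A * T)
Numerator: 534 * 175.8 = 93877.2
Denominator: 2.8 * 6.4 * 1318 = 23618.56
CR = 93877.2 / 23618.56 = 3.97472 mpy

3.97472 mpy


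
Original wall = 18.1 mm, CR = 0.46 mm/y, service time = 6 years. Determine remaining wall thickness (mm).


Remaining wall = original − CR × time
t = 18.1 − 0.46*6 = 18.1 − 2.76 = 15.34 mm

15.34 mm


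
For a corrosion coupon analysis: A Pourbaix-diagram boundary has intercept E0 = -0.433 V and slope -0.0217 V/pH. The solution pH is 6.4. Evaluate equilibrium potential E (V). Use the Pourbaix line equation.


Apply the Pourbaix line equation: E = E0 + slope*pH
E = -0.433 + (-0.0217)*6.4 = -0.433 + (-0.13888) = -0.57188 V
Rounded to 4 decimal places: E = -0.5719 V

-0.5719 V


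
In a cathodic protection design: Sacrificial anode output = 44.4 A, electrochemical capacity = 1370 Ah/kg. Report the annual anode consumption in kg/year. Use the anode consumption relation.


Annual consumption = current * hours per year / capacity
Rate = 44.4 * 8760 / 1370 = 283.9 kg/year

283.9 kg/year


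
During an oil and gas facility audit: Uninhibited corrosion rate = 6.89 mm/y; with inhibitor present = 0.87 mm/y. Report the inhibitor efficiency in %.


Apply the inhibitor-efficiency definition: IE = (CR_blank − CR_inh)/CR_blank × 100
IE = (6.89 − 0.87) / 6.89 × 100
IE = 6.02 / 6.89 × 100 = 87.4 %

87.4 %


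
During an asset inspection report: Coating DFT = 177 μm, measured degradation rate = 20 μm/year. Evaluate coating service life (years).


Service life = thickness / degradation rate
Life = 177 / 20 = 8.9 years

8.9 years


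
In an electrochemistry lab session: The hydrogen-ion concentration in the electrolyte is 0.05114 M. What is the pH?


pH = −log10[H+]
pH = −log10(0.05114) = 1.29

1.29


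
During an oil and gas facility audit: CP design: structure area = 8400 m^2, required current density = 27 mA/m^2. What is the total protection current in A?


I = area * current density, then convert mA → A (÷1000)
I = 8400 * 27 / 1000 = 226.8 A

226.8 A


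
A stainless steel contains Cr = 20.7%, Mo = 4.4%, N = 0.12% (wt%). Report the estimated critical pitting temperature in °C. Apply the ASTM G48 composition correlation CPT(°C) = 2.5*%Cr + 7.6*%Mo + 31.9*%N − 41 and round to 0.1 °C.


Apply the ASTM G48 empirical CPT estimate: CPT(°C) = 2.5*%Cr + 7.6*%Mo + 31.9*%N − 41
2.5*20.7 = 51.75; 7.6*4.4 = 33.44; 31.9*0.12 = 3.828
CPT = 51.75 + 33.44 + 3.828 − 41 = 48.018 °C
Rounded to 0.1 °C: CPT ≈ 48.0 °C

48.0 °C


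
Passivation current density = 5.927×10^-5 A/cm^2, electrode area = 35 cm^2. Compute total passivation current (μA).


I = i_pass * A, then convert A → μA (×10^6)
I = 5.927×10^-5 * 35 * 10^6 = 2074.45 μA

2074.45 μA


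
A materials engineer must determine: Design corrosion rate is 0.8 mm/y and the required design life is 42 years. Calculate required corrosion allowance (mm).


Corrosion allowance = CR × design life
CA = 0.8 * 42 = 33.6 mm

33.6 mm


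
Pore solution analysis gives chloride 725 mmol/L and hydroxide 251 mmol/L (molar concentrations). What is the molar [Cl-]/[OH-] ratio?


Threshold parameter = [Cl-] / [OH-] (molar basis; both in mmol/L, so units cancel)
Ratio = 725 / 251 = 2.89

2.89


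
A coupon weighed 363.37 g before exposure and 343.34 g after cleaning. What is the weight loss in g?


Weight loss = initial − final
WL = 363.37 − 343.34 = 20.03 g

20.03 g


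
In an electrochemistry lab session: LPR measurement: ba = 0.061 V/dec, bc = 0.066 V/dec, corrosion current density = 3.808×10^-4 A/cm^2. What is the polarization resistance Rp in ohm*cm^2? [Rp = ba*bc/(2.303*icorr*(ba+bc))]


Apply the Stern-Geary equation: Rp = ba*bc / (2.303*icorr*(ba+bc))
ba*bc = 0.061*0.066 = 0.004026
ba+bc = 0.127; 2.303*icorr*(ba+bc) = 2.303*3.808×10^-4*0.127 = 1.1137676×10^-4
Rp = 0.004026 / 1.1137676×10^-4 = 36.1 ohm*cm^2

36.1 ohm*cm^2


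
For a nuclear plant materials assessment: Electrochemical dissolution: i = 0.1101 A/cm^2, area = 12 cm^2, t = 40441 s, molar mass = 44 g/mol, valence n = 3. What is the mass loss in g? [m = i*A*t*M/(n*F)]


Apply Faraday's law: m = i*A*t*M / (n*F)
Total charge passed Q = i*A*t = 0.1101*12*40441 = 53430.6492 C
m = Q*M/(n*F) = 53430.6492*44/(3*96485) = 8.12198 g

8.12198 g


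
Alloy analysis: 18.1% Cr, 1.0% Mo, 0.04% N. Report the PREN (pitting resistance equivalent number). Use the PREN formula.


Apply the PREN formula: PREN = Cr + 3.3*Mo + 16*N
PREN = 18.1 + 3.3*1.0 + 16*0.04
PREN = 18.1 + 3.3 + 0.64 = 22.04

22.04


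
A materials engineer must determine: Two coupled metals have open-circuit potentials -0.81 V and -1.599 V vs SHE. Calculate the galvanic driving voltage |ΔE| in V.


Driving voltage is the absolute potential difference.
|ΔE| = |-0.81 − (-1.599)| = 0.789 V

0.789 V


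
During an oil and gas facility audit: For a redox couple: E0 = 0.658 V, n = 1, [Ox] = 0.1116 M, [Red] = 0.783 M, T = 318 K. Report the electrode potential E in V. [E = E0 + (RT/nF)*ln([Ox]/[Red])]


Apply the Nernst equation: E = E0 + (RT/nF)*ln([Ox]/[Red])
Step 1: RT/nF = 8.314*318/(1*96485) = 0.02740169 V
Step 2: [Ox]/[Red] = 0.1116/0.783 = 0.142529
Step 3: ln(0.142529) = -1.94821
Step 4: correction = 0.02740169 * -1.94821 = -0.053 V
E = 0.658 + -0.053 = 0.605 V

0.605 V


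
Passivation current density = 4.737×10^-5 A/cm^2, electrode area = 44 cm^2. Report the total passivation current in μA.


I = i_pass * A, then convert A → μA (×10^6)
I = 4.737×10^-5 * 44 * 10^6 = 2084.28 μA

2084.28 μA


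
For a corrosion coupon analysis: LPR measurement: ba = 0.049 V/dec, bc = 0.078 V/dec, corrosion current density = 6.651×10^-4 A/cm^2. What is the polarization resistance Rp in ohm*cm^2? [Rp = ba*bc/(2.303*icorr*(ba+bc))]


Apply the Stern-Geary equation: Rp = ba*bc / (2.303*icorr*(ba+bc))
ba*bc = 0.049*0.078 = 0.003822
ba+bc = 0.127; 2.303*icorr*(ba+bc) = 2.303*6.651×10^-4*0.127 = 1.9452911×10^-4
Rp = 0.003822 / 1.9452911×10^-4 = 19.65 ohm*cm^2

19.65 ohm*cm^2


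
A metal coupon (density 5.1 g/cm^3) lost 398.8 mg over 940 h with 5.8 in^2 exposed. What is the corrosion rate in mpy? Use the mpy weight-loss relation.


Apply the mpy weight-loss relation: CR = 534 * W / (D * A * T)
Numerator: 534 * 398.8 = 212959.2
Denominator: 5.1 * 5.8 * 940 = 27805.2
CR = 212959.2 / 27805.2 = 7.65897 mpy

7.65897 mpy


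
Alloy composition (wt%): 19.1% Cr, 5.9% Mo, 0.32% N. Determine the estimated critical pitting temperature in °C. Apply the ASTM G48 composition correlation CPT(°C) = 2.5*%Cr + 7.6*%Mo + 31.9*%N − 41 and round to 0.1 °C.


Apply the ASTM G48 empirical CPT estimate: CPT(°C) = 2.5*%Cr + 7.6*%Mo + 31.9*%N − 41
2.5*19.1 = 47.75; 7.6*5.9 = 44.84; 31.9*0.32 = 10.208
CPT = 47.75 + 44.84 + 10.208 − 41 = 61.798 °C
Rounded to 0.1 °C: CPT ≈ 61.8 °C

61.8 °C


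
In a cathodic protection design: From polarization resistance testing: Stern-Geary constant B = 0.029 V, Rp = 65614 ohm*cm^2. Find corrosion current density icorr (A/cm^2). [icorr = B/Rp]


Apply the Stern-Geary relation: icorr = B / Rp
icorr = 0.029 / 65614 = 4.42×10^-7 A/cm^2

4.42×10^-7 A/cm^2


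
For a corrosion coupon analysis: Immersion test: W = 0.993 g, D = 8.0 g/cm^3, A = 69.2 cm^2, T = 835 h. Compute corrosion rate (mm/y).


Apply the mm/y weight-loss relation: CR = 87600 * W / (D * A * T)
Numerator: 87600 * 0.993 = 86986.8
Denominator: 8.0 * 69.2 * 835 = 462256.0
CR = 86986.8 / 462256.0 = 0.188179 mm/y

0.188179 mm/y


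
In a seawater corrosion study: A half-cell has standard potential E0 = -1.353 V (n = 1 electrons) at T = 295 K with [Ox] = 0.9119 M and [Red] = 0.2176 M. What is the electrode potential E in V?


Apply the Nernst equation: E = E0 + (RT/nF)*ln([Ox]/[Red])
Step 1: RT/nF = 8.314*295/(1*96485) = 0.02541981 V
Step 2: [Ox]/[Red] = 0.9119/0.2176 = 4.190717
Step 3: ln(4.190717) = 1.432872
Step 4: correction = 0.02541981 * 1.432872 = 0.0364 V
E = -1.353 + 0.0364 = -1.3166 V

-1.3166 V


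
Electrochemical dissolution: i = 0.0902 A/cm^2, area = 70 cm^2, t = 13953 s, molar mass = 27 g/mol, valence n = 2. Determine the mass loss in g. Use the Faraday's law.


Apply Faraday's law: m = i*A*t*M / (n*F)
Total charge passed Q = i*A*t = 0.0902*70*13953 = 88099.242 C
m = Q*M/(n*F) = 88099.242*27/(2*96485) = 12.32668 g

12.32668 g


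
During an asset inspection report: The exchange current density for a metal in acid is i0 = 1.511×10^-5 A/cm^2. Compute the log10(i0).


i0 = 1.511×10^-5 A/cm^2
log10(i0) = -4.821

-4.821


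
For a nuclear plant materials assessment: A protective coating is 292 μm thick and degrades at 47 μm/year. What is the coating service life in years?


Service life = thickness / degradation rate
Life = 292 / 47 = 6.2 years

6.2 years


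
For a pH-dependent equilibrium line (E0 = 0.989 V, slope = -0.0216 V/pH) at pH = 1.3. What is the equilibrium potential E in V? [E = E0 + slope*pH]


Apply the Pourbaix line equation: E = E0 + slope*pH
E = 0.989 + (-0.0216)*1.3 = 0.989 + (-0.02808) = 0.96092 V
Rounded to 4 decimal places: E = 0.9609 V

0.9609 V


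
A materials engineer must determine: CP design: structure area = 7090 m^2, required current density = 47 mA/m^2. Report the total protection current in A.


I = area * current density, then convert mA → A (÷1000)
I = 7090 * 47 / 1000 = 333.23 A

333.23 A


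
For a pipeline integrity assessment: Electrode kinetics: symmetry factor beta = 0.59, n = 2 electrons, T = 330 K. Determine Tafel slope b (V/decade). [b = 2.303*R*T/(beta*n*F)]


Apply the Tafel slope relation: b = 2.303*R*T/(beta*n*F)
Numerator: 2.303 * 8.314 * 330 = 6318.56
Denominator: 0.59 * 2 * 96485 = 113852.3
b = 6318.56 / 113852.3 = 0.055 V/decade

0.055 V/decade


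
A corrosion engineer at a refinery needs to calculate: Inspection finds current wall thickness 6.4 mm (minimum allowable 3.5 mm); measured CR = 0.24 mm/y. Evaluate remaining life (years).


Apply the remaining-life relation: RL = (t_current − t_min) / CR
RL = (6.4 − 3.5) / 0.24 = 2.9 / 0.24 = 12.1 years

12.1 years


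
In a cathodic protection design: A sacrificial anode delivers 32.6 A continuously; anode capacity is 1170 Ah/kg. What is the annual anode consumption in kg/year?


Annual consumption = current * hours per year / capacity
Rate = 32.6 * 8760 / 1170 = 244.1 kg/year

244.1 kg/year


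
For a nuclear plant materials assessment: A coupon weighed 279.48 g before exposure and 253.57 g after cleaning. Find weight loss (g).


Weight loss = initial − final
WL = 279.48 − 253.57 = 25.91 g

25.91 g


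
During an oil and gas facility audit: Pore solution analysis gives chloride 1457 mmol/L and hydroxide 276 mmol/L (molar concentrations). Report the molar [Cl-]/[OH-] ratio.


Threshold parameter = [Cl-] / [OH-] (molar basis; both in mmol/L, so units cancel)
Ratio = 1457 / 276 = 5.28

5.28


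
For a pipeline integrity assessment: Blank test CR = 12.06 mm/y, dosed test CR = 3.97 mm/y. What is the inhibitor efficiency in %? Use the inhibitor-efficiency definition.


Apply the inhibitor-efficiency definition: IE = (CR_blank − CR_inh)/CR_blank × 100
IE = (12.06 − 3.97) / 12.06 × 100
IE = 8.09 / 12.06 × 100 = 67.1 %

67.1 %


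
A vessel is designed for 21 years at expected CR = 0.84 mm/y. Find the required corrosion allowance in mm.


Corrosion allowance = CR × design life
CA = 0.84 * 21 = 17.64 mm

17.64 mm


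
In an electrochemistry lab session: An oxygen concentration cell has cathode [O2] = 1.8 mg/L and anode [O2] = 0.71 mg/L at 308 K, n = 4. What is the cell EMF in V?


Apply the Nernst concentration-cell relation: E = (RT/nF)*ln(C_cathode/C_anode)
RT/nF = 8.314*308/(4*96485) = 0.006635 V
ln(1.8/0.71) = 0.93028
E = 0.006635 * 0.93028 = 0.00617 V

0.00617 V


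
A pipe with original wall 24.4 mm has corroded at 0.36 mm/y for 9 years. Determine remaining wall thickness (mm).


Remaining wall = original − CR × time
t = 24.4 − 0.36*9 = 24.4 − 3.24 = 21.16 mm

21.16 mm


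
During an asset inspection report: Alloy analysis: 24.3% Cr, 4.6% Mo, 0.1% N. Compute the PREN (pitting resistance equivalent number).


Apply the PREN formula: PREN = Cr + 3.3*Mo + 16*N
PREN = 24.3 + 3.3*4.6 + 16*0.1
PREN = 24.3 + 15.18 + 1.6 = 41.08

41.08


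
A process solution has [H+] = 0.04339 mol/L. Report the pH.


pH = −log10[H+]
pH = −log10(0.04339) = 1.36

1.36


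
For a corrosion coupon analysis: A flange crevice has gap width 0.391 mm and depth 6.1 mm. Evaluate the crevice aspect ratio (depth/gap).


Aspect ratio = depth / gap
Ratio = 6.1 / 0.391 = 15.6

15.6


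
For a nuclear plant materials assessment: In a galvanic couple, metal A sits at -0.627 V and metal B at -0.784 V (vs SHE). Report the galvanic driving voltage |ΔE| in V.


Driving voltage is the absolute potential difference.
|ΔE| = |-0.627 − (-0.784)| = 0.157 V

0.157 V


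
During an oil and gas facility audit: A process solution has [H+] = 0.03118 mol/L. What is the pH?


pH = −log10[H+]
pH = −log10(0.03118) = 1.51

1.51


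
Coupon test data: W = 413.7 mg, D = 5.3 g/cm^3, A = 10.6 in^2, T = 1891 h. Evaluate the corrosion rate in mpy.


Apply the mpy weight-loss relation: CR = 534 * W / (D * A * T)
Numerator: 534 * 413.7 = 220915.8
Denominator: 5.3 * 10.6 * 1891 = 106236.38
CR = 220915.8 / 106236.38 = 2.079 mpy

2.079 mpy


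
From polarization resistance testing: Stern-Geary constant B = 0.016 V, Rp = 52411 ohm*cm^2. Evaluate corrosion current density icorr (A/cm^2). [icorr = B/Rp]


Apply the Stern-Geary relation: icorr = B / Rp
icorr = 0.016 / 52411 = 3.053×10^-7 A/cm^2

3.053×10^-7 A/cm^2


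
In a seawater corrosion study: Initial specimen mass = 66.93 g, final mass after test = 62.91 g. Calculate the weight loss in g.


Weight loss = initial − final
WL = 66.93 − 62.91 = 4.02 g

4.02 g


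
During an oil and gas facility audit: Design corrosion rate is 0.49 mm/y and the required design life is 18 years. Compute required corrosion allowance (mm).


Corrosion allowance = CR × design life
CA = 0.49 * 18 = 8.82 mm

8.82 mm


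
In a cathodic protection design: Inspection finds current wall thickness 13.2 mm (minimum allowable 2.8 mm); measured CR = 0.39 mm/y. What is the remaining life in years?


Apply the remaining-life relation: RL = (t_current − t_min) / CR
RL = (13.2 − 2.8) / 0.39 = 10.4 / 0.39 = 26.7 years

26.7 years


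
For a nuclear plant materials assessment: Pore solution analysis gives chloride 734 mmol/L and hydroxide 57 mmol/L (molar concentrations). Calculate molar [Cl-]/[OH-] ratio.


Threshold parameter = [Cl-] / [OH-] (molar basis; both in mmol/L, so units cancel)
Ratio = 734 / 57 = 12.88

12.88


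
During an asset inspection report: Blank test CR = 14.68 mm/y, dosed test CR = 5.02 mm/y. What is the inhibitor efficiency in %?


Apply the inhibitor-efficiency definition: IE = (CR_blank − CR_inh)/CR_blank × 100
IE = (14.68 − 5.02) / 14.68 × 100
IE = 9.66 / 14.68 × 100 = 65.8 %

65.8 %


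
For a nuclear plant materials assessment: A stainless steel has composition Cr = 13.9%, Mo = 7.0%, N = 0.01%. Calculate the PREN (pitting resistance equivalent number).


Apply the PREN formula: PREN = Cr + 3.3*Mo + 16*N
PREN = 13.9 + 3.3*7.0 + 16*0.01
PREN = 13.9 + 23.1 + 0.16 = 37.16

37.16


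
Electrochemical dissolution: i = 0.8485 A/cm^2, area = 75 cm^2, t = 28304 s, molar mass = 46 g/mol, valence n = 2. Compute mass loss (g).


Apply Faraday's law: m = i*A*t*M / (n*F)
Total charge passed Q = i*A*t = 0.8485*75*28304 = 1801195.8 C
m = Q*M/(n*F) = 1801195.8*46/(2*96485) = 429.3673 g

429.3673 g


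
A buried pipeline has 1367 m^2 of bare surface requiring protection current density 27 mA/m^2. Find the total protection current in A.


I = area * current density, then convert mA → A (÷1000)
I = 1367 * 27 / 1000 = 36.91 A

36.91 A


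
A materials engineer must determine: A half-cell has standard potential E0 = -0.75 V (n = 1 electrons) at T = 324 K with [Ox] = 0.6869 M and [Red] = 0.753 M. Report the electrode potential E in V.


Apply the Nernst equation: E = E0 + (RT/nF)*ln([Ox]/[Red])
Step 1: RT/nF = 8.314*324/(1*96485) = 0.0279187 V
Step 2: [Ox]/[Red] = 0.6869/0.753 = 0.912218
Step 3: ln(0.912218) = -0.091876
Step 4: correction = 0.0279187 * -0.091876 = -0.003 V
E = -0.75 + -0.003 = -0.753 V

-0.753 V


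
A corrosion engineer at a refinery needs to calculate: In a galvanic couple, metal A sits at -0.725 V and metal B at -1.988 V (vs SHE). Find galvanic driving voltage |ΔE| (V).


Driving voltage is the absolute potential difference.
|ΔE| = |-0.725 − (-1.988)| = 1.263 V

1.263 V


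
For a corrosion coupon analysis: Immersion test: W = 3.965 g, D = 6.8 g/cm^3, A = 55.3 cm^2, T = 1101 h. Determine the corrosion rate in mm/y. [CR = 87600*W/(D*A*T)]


Apply the mm/y weight-loss relation: CR = 87600 * W / (D * A * T)
Numerator: 87600 * 3.965 = 347334.0
Denominator: 6.8 * 55.3 * 1101 = 414020.04
CR = 347334.0 / 414020.04 = 0.8389 mm/y

0.8389 mm/y


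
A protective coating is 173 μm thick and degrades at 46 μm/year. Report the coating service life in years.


Service life = thickness / degradation rate
Life = 173 / 46 = 3.8 years

3.8 years


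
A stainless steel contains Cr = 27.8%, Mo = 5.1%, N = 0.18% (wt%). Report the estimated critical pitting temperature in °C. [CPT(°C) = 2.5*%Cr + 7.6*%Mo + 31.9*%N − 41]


Apply the ASTM G48 empirical CPT estimate: CPT(°C) = 2.5*%Cr + 7.6*%Mo + 31.9*%N − 41
2.5*27.8 = 69.5; 7.6*5.1 = 38.76; 31.9*0.18 = 5.742
CPT = 69.5 + 38.76 + 5.742 − 41 = 73.002 °C
Rounded to 0.1 °C: CPT ≈ 73.0 °C

73.0 °C


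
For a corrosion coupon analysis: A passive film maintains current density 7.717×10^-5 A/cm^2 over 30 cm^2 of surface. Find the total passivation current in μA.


I = i_pass * A, then convert A → μA (×10^6)
I = 7.717×10^-5 * 30 * 10^6 = 2315.1 μA

2315.1 μA


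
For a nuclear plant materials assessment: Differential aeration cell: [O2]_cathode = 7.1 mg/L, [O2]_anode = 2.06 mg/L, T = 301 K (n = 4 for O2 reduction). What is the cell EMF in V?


Apply the Nernst concentration-cell relation: E = (RT/nF)*ln(C_cathode/C_anode)
RT/nF = 8.314*301/(4*96485) = 0.0064842 V
ln(7.1/2.06) = 1.23739
E = 0.0064842 * 1.23739 = 0.00802 V

0.00802 V


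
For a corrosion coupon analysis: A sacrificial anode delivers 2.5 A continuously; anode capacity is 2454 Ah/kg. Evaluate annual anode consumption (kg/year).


Annual consumption = current * hours per year / capacity
Rate = 2.5 * 8760 / 2454 = 8.9 kg/year

8.9 kg/year


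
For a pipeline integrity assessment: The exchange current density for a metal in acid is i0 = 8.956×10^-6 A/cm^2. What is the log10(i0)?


i0 = 8.956×10^-6 A/cm^2
log10(i0) = -5.048

-5.048


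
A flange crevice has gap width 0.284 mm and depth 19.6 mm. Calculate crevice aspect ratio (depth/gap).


Aspect ratio = depth / gap
Ratio = 19.6 / 0.284 = 69.0

69.0


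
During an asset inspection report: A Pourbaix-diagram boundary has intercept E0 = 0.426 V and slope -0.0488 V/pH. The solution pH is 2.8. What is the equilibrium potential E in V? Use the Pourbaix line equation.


Apply the Pourbaix line equation: E = E0 + slope*pH
E = 0.426 + (-0.0488)*2.8 = 0.426 + (-0.13664) = 0.28936 V
Rounded to 3 decimal places: E = 0.289 V

0.289 V


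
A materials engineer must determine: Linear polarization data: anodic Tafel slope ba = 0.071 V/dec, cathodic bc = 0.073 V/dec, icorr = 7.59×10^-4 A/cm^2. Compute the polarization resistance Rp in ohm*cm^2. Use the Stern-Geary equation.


Apply the Stern-Geary equation: Rp = ba*bc / (2.303*icorr*(ba+bc))
ba*bc = 0.071*0.073 = 0.005183
ba+bc = 0.144; 2.303*icorr*(ba+bc) = 2.303*7.59×10^-4*0.144 = 2.5170869×10^-4
Rp = 0.005183 / 2.5170869×10^-4 = 20.6 ohm*cm^2

20.6 ohm*cm^2


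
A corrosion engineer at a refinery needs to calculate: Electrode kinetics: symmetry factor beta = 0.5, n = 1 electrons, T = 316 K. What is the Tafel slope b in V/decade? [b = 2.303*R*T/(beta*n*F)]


Apply the Tafel slope relation: b = 2.303*R*T/(beta*n*F)
Numerator: 2.303 * 8.314 * 316 = 6050.5
Denominator: 0.5 * 1 * 96485 = 48242.5
b = 6050.5 / 48242.5 = 0.1254 V/decade

0.1254 V/decade


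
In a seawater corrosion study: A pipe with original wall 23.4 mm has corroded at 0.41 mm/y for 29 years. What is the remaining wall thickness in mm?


Remaining wall = original − CR × time
t = 23.4 − 0.41*29 = 23.4 − 11.89 = 11.51 mm

11.51 mm


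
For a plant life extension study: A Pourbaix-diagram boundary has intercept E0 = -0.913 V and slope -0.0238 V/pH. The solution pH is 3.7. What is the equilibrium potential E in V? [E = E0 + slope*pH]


Apply the Pourbaix line equation: E = E0 + slope*pH
E = -0.913 + (-0.0238)*3.7 = -0.913 + (-0.08806) = -1.00106 V
Rounded to 3 decimal places: E = -1.001 V

-1.001 V


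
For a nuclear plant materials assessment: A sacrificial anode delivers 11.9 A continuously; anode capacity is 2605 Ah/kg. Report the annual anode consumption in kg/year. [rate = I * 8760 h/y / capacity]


Annual consumption = current * hours per year / capacity
Rate = 11.9 * 8760 / 2605 = 40.0 kg/year

40.0 kg/year


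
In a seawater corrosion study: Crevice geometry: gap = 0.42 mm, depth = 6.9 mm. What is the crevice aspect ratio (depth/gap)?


Aspect ratio = depth / gap
Ratio = 6.9 / 0.42 = 16.4

16.4


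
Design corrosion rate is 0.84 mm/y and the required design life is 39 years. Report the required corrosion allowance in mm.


Corrosion allowance = CR × design life
CA = 0.84 * 39 = 32.76 mm

32.76 mm


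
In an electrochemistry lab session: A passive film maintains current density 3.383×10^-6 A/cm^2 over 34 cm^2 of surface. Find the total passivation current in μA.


I = i_pass * A, then convert A → μA (×10^6)
I = 3.383×10^-6 * 34 * 10^6 = 115.02 μA

115.02 μA


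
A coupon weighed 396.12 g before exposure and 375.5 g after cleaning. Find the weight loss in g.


Weight loss = initial − final
WL = 396.12 − 375.5 = 20.62 g

20.62 g


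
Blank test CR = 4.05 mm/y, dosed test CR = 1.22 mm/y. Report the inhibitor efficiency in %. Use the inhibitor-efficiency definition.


Apply the inhibitor-efficiency definition: IE = (CR_blank − CR_inh)/CR_blank × 100
IE = (4.05 − 1.22) / 4.05 × 100
IE = 2.83 / 4.05 × 100 = 69.9 %

69.9 %


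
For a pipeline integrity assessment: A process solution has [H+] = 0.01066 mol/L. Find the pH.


pH = −log10[H+]
pH = −log10(0.01066) = 1.97

1.97


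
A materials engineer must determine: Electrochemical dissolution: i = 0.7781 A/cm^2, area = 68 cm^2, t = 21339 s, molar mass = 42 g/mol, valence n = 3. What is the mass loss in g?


Apply Faraday's law: m = i*A*t*M / (n*F)
Total charge passed Q = i*A*t = 0.7781*68*21339 = 1129063.5612 C
m = Q*M/(n*F) = 1129063.5612*42/(3*96485) = 163.827 g

163.827 g


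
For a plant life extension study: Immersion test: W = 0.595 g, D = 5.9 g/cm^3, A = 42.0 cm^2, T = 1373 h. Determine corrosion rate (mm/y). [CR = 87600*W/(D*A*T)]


Apply the mm/y weight-loss relation: CR = 87600 * W / (D * A * T)
Numerator: 87600 * 0.595 = 52122.0
Denominator: 5.9 * 42.0 * 1373 = 340229.4
CR = 52122.0 / 340229.4 = 0.153197 mm/y

0.153197 mm/y


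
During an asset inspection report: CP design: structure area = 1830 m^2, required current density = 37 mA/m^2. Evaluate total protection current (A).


I = area * current density, then convert mA → A (÷1000)
I = 1830 * 37 / 1000 = 67.71 A

67.71 A


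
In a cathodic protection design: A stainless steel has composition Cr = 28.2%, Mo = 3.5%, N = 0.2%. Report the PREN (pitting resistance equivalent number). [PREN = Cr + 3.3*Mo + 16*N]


Apply the PREN formula: PREN = Cr + 3.3*Mo + 16*N
PREN = 28.2 + 3.3*3.5 + 16*0.2
PREN = 28.2 + 11.55 + 3.2 = 42.95

42.95


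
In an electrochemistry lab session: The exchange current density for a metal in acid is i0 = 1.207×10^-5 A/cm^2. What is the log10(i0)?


i0 = 1.207×10^-5 A/cm^2
log10(i0) = -4.918

-4.918


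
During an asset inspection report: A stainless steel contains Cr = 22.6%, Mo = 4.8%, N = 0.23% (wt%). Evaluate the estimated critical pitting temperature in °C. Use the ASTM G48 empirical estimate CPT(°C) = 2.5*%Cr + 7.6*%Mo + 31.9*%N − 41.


Apply the ASTM G48 empirical CPT estimate: CPT(°C) = 2.5*%Cr + 7.6*%Mo + 31.9*%N − 41
2.5*22.6 = 56.5; 7.6*4.8 = 36.48; 31.9*0.23 = 7.337
CPT = 56.5 + 36.48 + 7.337 − 41 = 59.317 °C
Rounded to 0.1 °C: CPT ≈ 59.3 °C

59.3 °C


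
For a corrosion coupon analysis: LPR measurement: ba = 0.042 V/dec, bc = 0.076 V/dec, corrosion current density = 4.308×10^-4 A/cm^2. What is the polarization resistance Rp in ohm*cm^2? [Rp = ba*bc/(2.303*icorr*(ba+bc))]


Apply the Stern-Geary equation: Rp = ba*bc / (2.303*icorr*(ba+bc))
ba*bc = 0.042*0.076 = 0.003192
ba+bc = 0.118; 2.303*icorr*(ba+bc) = 2.303*4.308×10^-4*0.118 = 1.1707162×10^-4
Rp = 0.003192 / 1.1707162×10^-4 = 27.3 ohm*cm^2

27.3 ohm*cm^2


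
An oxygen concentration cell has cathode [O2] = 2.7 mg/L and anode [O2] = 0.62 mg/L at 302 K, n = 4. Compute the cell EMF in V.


Apply the Nernst concentration-cell relation: E = (RT/nF)*ln(C_cathode/C_anode)
RT/nF = 8.314*302/(4*96485) = 0.00650575 V
ln(2.7/0.62) = 1.47129
E = 0.00650575 * 1.47129 = 0.00957 V

0.00957 V


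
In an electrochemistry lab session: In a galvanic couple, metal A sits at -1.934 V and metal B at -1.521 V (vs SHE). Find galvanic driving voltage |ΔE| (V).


Driving voltage is the absolute potential difference.
|ΔE| = |-1.934 − (-1.521)| = 0.413 V

0.413 V


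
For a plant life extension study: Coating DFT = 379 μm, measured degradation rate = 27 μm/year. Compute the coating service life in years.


Service life = thickness / degradation rate
Life = 379 / 27 = 14.0 years

14.0 years


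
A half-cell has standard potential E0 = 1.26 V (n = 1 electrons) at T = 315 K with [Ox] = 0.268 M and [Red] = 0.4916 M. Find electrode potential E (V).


Apply the Nernst equation: E = E0 + (RT/nF)*ln([Ox]/[Red])
Step 1: RT/nF = 8.314*315/(1*96485) = 0.02714318 V
Step 2: [Ox]/[Red] = 0.268/0.4916 = 0.545159
Step 3: ln(0.545159) = -0.606678
Step 4: correction = 0.02714318 * -0.606678 = -0.016 V
E = 1.26 + -0.016 = 1.244 V

1.244 V


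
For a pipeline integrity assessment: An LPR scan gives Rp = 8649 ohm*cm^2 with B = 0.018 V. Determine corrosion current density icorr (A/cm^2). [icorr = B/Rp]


Apply the Stern-Geary relation: icorr = B / Rp
icorr = 0.018 / 8649 = 2.081×10^-6 A/cm^2

2.081×10^-6 A/cm^2


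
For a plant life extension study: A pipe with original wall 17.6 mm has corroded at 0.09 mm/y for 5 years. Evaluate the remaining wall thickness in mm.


Remaining wall = original − CR × time
t = 17.6 − 0.09*5 = 17.6 − 0.45 = 17.15 mm

17.15 mm


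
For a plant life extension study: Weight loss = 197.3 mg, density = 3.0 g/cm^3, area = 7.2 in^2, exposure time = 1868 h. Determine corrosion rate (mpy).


Apply the mpy weight-loss relation: CR = 534 * W / (D * A * T)
Numerator: 534 * 197.3 = 105358.2
Denominator: 3.0 * 7.2 * 1868 = 40348.8
CR = 105358.2 / 40348.8 = 2.6112 mpy

2.6112 mpy


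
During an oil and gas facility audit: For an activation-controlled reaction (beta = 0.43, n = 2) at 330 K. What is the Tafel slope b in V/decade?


Apply the Tafel slope relation: b = 2.303*R*T/(beta*n*F)
Numerator: 2.303 * 8.314 * 330 = 6318.56
Denominator: 0.43 * 2 * 96485 = 82977.1
b = 6318.56 / 82977.1 = 0.0761 V/decade

0.0761 V/decade


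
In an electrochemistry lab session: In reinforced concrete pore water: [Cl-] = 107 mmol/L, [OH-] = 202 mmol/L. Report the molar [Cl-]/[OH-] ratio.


Threshold parameter = [Cl-] / [OH-] (molar basis; both in mmol/L, so units cancel)
Ratio = 107 / 202 = 0.53

0.53


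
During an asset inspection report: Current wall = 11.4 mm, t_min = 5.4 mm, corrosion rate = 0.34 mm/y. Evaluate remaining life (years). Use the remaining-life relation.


Apply the remaining-life relation: RL = (t_current − t_min) / CR
RL = (11.4 − 5.4) / 0.34 = 6.0 / 0.34 = 17.6 years

17.6 years


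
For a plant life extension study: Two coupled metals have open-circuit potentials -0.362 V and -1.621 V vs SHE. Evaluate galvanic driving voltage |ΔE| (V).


Driving voltage is the absolute potential difference.
|ΔE| = |-0.362 − (-1.621)| = 1.259 V

1.259 V


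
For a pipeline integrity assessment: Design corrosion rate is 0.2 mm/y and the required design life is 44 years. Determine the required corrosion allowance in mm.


Corrosion allowance = CR × design life
CA = 0.2 * 44 = 8.8 mm

8.8 mm


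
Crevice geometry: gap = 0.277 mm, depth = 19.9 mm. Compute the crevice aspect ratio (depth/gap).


Aspect ratio = depth / gap
Ratio = 19.9 / 0.277 = 71.8

71.8


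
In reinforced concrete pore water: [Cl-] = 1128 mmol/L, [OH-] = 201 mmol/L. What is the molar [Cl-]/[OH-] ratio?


Threshold parameter = [Cl-] / [OH-] (molar basis; both in mmol/L, so units cancel)
Ratio = 1128 / 201 = 5.61

5.61


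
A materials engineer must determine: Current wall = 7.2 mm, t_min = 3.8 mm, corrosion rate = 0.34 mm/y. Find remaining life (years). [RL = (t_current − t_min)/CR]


Apply the remaining-life relation: RL = (t_current − t_min) / CR
RL = (7.2 − 3.8) / 0.34 = 3.4 / 0.34 = 10.0 years

10.0 years


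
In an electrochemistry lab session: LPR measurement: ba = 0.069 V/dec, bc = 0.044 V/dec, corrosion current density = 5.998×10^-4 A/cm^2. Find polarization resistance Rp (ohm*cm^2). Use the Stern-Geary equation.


Apply the Stern-Geary equation: Rp = ba*bc / (2.303*icorr*(ba+bc))
ba*bc = 0.069*0.044 = 0.003036
ba+bc = 0.113; 2.303*icorr*(ba+bc) = 2.303*5.998×10^-4*0.113 = 1.5609135×10^-4
Rp = 0.003036 / 1.5609135×10^-4 = 19.45 ohm*cm^2

19.45 ohm*cm^2


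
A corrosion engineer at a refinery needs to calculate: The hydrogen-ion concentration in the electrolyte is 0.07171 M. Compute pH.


pH = −log10[H+]
pH = −log10(0.07171) = 1.14

1.14


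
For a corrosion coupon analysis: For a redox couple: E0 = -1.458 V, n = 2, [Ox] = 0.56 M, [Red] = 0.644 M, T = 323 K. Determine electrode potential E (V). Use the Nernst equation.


Apply the Nernst equation: E = E0 + (RT/nF)*ln([Ox]/[Red])
Step 1: RT/nF = 8.314*323/(2*96485) = 0.01391627 V
Step 2: [Ox]/[Red] = 0.56/0.644 = 0.869565
Step 3: ln(0.869565) = -0.139762
Step 4: correction = 0.01391627 * -0.139762 = -0.002 V
E = -1.458 + -0.002 = -1.46 V

-1.46 V


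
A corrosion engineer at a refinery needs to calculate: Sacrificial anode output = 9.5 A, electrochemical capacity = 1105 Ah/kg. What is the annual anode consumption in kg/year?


Annual consumption = current * hours per year / capacity
Rate = 9.5 * 8760 / 1105 = 75.3 kg/year

75.3 kg/year


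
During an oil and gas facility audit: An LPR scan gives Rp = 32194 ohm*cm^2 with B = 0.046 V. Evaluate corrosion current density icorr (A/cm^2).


Apply the Stern-Geary relation: icorr = B / Rp
icorr = 0.046 / 32194 = 1.429×10^-6 A/cm^2

1.429×10^-6 A/cm^2


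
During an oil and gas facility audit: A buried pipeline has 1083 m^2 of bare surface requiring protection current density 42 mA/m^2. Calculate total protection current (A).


I = area * current density, then convert mA → A (÷1000)
I = 1083 * 42 / 1000 = 45.49 A

45.49 A


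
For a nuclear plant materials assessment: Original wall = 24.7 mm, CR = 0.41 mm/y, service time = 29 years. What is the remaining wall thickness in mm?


Remaining wall = original − CR × time
t = 24.7 − 0.41*29 = 24.7 − 11.89 = 12.81 mm

12.81 mm


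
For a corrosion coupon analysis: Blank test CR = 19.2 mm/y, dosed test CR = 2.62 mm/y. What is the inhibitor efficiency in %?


Apply the inhibitor-efficiency definition: IE = (CR_blank − CR_inh)/CR_blank × 100
IE = (19.2 − 2.62) / 19.2 × 100
IE = 16.58 / 19.2 × 100 = 86.4 %

86.4 %
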